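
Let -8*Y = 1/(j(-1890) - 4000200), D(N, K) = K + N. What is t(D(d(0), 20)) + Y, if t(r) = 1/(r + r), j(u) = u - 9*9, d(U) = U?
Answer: 500272/20010855 ≈ 0.025000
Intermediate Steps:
j(u) = -81 + u (j(u) = u - 81 = -81 + u)
Y = 1/32017368 (Y = -1/(8*((-81 - 1890) - 4000200)) = -1/(8*(-1971 - 4000200)) = -⅛/(-4002171) = -⅛*(-1/4002171) = 1/32017368 ≈ 3.1233e-8)
t(r) = 1/(2*r)
t(D(d(0), 20)) + Y = 1/(2*(20 + 0)) + 1/32017368 = (½)/20 + 1/32017368 = (½)*(1/20) + 1/32017368 = 1/40 + 1/32017368 = 500272/20010855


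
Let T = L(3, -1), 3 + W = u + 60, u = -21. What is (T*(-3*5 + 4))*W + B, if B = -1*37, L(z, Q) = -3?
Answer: 1151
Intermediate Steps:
W = 36 (W = -3 + (-21 + 60) = -3 + 39 = 36)
B = -37
T = -3
(T*(-3*5 + 4))*W + B = -3*(-3*5 + 4)*36 - 37 = -3*(-15 + 4)*36 - 37 = -3*(-11)*36 - 37 = 33*36 - 37 = 1188 - 37 = 1151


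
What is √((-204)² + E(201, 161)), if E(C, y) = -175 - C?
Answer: 2*√10310 ≈ 203.08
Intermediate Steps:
√((-204)² + E(201, 161)) = √((-204)² + (-175 - 1*201)) = √(41616 + (-175 - 201)) = √(41616 - 376) = √41240 = 2*√10310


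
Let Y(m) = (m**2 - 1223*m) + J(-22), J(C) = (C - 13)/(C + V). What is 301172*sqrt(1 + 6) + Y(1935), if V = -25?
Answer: 64752875/47 + 301172*sqrt(7) ≈ 2.1745e+6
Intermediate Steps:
J(C) = (-13 + C)/(-25 + C) (J(C) = (C - 13)/(C - 25) = (-13 + C)/(-25 + C))
Y(m) = 35/47 + m**2 - 1223*m (Y(m) = (m**2 - 1223*m) + (-13 - 22)/(-25 - 22) = (m**2 - 1223*m) - 35/(-47) = (m**2 - 1223*m) - 1/47*(-35) = (m**2 - 1223*m) + 35/47 = 35/47 + m**2 - 1223*m)
301172*sqrt(1 + 6) + Y(1935) = 301172*sqrt(1 + 6) + (35/47 + 1935**2 - 1223*1935) = 301172*sqrt(7) + (35/47 + 3744225 - 2366505) = 301172*sqrt(7) + 64752875/47 = 64752875/47 + 301172*sqrt(7)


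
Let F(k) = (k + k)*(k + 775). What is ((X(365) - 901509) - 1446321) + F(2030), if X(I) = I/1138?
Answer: 10288055225/1138 ≈ 9.0405e+6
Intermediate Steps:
X(I) = I/1138 (X(I) = I*(1/1138) = I/1138)
F(k) = 2*k*(775 + k) (F(k) = (2*k)*(775 + k) = 2*k*(775 + k))
((X(365) - 901509) - 1446321) + F(2030) = (((1/1138)*365 - 901509) - 1446321) + 2*2030*(775 + 2030) = ((365/1138 - 901509) - 1446321) + 2*2030*2805 = (-1025916877/1138 - 1446321) + 11388300 = -2671830175/1138 + 11388300 = 10288055225/1138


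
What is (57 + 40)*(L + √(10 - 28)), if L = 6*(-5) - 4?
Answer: -3298 + 291*I*√2 ≈ -3298.0 + 411.54*I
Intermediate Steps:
L = -34 (L = -30 - 4 = -34)
(57 + 40)*(L + √(10 - 28)) = (57 + 40)*(-34 + √(10 - 28)) = 97*(-34 + √(-18)) = 97*(-34 + 3*I*√2) = -3298 + 291*I*√2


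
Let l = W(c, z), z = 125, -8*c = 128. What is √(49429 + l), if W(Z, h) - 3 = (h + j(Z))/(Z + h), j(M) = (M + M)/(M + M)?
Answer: √587315326/109 ≈ 222.34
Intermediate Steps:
c = -16 (c = -⅛*128 = -16)
j(M) = 1 (j(M) = (2*M)/((2*M)) = (2*M)*(1/(2*M)) = 1)
W(Z, h) = 3 + (1 + h)/(Z + h) (W(Z, h) = 3 + (h + 1)/(Z + h) = 3 + (1 + h)/(Z + h))
l = 453/109 (l = (1 + 3*(-16) + 4*125)/(-16 + 125) = (1 - 48 + 500)/109 = (1/109)*453 = 453/109 ≈ 4.1560)
√(49429 + l) = √(49429 + 453/109) = √(5388214/109) = √587315326/109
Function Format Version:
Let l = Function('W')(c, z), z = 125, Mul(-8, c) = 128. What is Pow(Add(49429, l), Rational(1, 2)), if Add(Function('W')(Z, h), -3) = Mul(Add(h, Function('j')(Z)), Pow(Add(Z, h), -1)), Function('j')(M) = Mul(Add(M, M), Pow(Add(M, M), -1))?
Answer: Mul(Rational(1, 109), Pow(587315326, Rational(1, 2))) ≈ 222.34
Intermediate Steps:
c = -16 (c = Mul(Rational(-1, 8), 128) = -16)
Function('j')(M) = 1 (Function('j')(M) = Mul(Mul(2, M), Pow(Mul(2, M), -1)) = Mul(Mul(2, M), Mul(Rational(1, 2), Pow(M, -1))) = 1)
Function('W')(Z, h) = Add(3, Mul(Pow(Add(Z, h), -1), Add(1, h))) (Function('W')(Z, h) = Add(3, Mul(Add(h, 1), Pow(Add(Z, h), -1))) = Add(3, Mul(Add(1, h), Pow(Add(Z, h), -1))) = Add(3, Mul(Pow(Add(Z, h), -1), Add(1, h))))
l = Rational(453, 109) (l = Mul(Pow(Add(-16, 125), -1), Add(1, Mul(3, -16), Mul(4, 125))) = Mul(Pow(109, -1), Add(1, -48, 500)) = Mul(Rational(1, 109), 453) = Rational(453, 109) ≈ 4.1560)
Pow(Add(49429, l), Rational(1, 2)) = Pow(Add(49429, Rational(453, 109)), Rational(1, 2)) = Pow(Rational(5388214, 109), Rational(1, 2)) = Mul(Rational(1, 109), Pow(587315326, Rational(1, 2)))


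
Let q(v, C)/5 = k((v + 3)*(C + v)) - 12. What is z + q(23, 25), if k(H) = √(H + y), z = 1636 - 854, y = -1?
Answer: 722 + 5*√1247 ≈ 898.56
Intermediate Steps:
z = 782
k(H) = √(-1 + H) (k(H) = √(H - 1) = √(-1 + H))
q(v, C) = -60 + 5*√(-1 + (3 + v)*(C + v)) (q(v, C) = 5*(√(-1 + (v + 3)*(C + v)) - 12) = 5*(√(-1 + (3 + v)*(C + v)) - 12) = 5*(-12 + √(-1 + (3 + v)*(C + v))) = -60 + 5*√(-1 + (3 + v)*(C + v)))
z + q(23, 25) = 782 + (-60 + 5*√(-1 + 23² + 3*25 + 3*23 + 25*23)) = 782 + (-60 + 5*√(-1 + 529 + 75 + 69 + 575)) = 782 + (-60 + 5*√1247) = 722 + 5*√1247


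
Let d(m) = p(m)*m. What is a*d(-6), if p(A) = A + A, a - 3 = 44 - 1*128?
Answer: -5832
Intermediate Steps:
a = -81 (a = 3 + (44 - 1*128) = 3 + (44 - 128) = 3 - 84 = -81)
p(A) = 2*A
d(m) = 2*m² (d(m) = (2*m)*m = 2*m²)
a*d(-6) = -162*(-6)² = -162*36 = -81*72 = -5832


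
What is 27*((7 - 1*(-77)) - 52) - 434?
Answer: 430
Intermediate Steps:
27*((7 - 1*(-77)) - 52) - 434 = 27*((7 + 77) - 52) - 434 = 27*(84 - 52) - 434 = 27*32 - 434 = 864 - 434 = 430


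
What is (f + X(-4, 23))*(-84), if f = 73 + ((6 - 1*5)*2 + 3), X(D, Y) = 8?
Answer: -7224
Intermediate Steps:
f = 78 (f = 73 + ((6 - 5)*2 + 3) = 73 + (1*2 + 3) = 73 + (2 + 3) = 73 + 5 = 78)
(f + X(-4, 23))*(-84) = (78 + 8)*(-84) = 86*(-84) = -7224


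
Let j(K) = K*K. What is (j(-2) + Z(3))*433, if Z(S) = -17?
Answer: -5629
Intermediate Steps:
j(K) = K**2
(j(-2) + Z(3))*433 = ((-2)**2 - 17)*433 = (4 - 17)*433 = -13*433 = -5629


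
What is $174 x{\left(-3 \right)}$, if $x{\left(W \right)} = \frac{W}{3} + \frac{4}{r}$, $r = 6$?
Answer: $-58$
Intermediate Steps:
$x{\left(W \right)} = \frac{2}{3} + \frac{W}{3}$ ($x{\left(W \right)} = \frac{W}{3} + \frac{4}{6} = W \frac{1}{3} + 4 \cdot \frac{1}{6} = \frac{W}{3} + \frac{2}{3} = \frac{2}{3} + \frac{W}{3}$)
$174 x{\left(-3 \right)} = 174 \left(\frac{2}{3} + \frac{1}{3} \left(-3\right)\right) = 174 \left(\frac{2}{3} - 1\right) = 174 \left(- \frac{1}{3}\right) = -58$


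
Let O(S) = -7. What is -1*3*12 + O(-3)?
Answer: -43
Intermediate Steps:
-1*3*12 + O(-3) = -1*3*12 - 7 = -3*12 - 7 = -36 - 7 = -43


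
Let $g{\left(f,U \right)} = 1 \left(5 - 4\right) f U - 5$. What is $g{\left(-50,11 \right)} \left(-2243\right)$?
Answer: $1244865$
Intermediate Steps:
$g{\left(f,U \right)} = -5 + U f$ ($g{\left(f,U \right)} = 1 \cdot 1 f U - 5 = 1 f U - 5 = f U - 5 = U f - 5 = -5 + U f$)
$g{\left(-50,11 \right)} \left(-2243\right) = \left(-5 + 11 \left(-50\right)\right) \left(-2243\right) = \left(-5 - 550\right) \left(-2243\right) = \left(-555\right) \left(-2243\right) = 1244865$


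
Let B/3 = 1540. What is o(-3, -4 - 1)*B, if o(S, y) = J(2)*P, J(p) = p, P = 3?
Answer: 27720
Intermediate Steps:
o(S, y) = 6 (o(S, y) = 2*3 = 6)
B = 4620 (B = 3*1540 = 4620)
o(-3, -4 - 1)*B = 6*4620 = 27720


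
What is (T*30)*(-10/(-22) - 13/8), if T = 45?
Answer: -69525/44 ≈ -1580.1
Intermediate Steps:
(T*30)*(-10/(-22) - 13/8) = (45*30)*(-10/(-22) - 13/8) = 1350*(-10*(-1/22) - 13*1/8) = 1350*(5/11 - 13/8) = 1350*(-103/88) = -69525/44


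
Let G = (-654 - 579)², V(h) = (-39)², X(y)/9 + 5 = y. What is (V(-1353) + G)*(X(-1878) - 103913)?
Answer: -183925956600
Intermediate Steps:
X(y) = -45 + 9*y
V(h) = 1521
G = 1520289 (G = (-1233)² = 1520289)
(V(-1353) + G)*(X(-1878) - 103913) = (1521 + 1520289)*((-45 + 9*(-1878)) - 103913) = 1521810*((-45 - 16902) - 103913) = 1521810*(-16947 - 103913) = 1521810*(-120860) = -183925956600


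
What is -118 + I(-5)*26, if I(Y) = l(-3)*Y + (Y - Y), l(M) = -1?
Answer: 12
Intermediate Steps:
I(Y) = -Y (I(Y) = -Y + (Y - Y) = -Y + 0 = -Y)
-118 + I(-5)*26 = -118 - 1*(-5)*26 = -118 + 5*26 = -118 + 130 = 12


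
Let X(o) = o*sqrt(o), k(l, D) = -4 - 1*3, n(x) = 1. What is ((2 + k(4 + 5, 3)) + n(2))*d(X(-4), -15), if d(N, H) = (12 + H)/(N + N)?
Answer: 3*I/4 ≈ 0.75*I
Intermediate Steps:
k(l, D) = -7 (k(l, D) = -4 - 3 = -7)
X(o) = o**(3/2)
d(N, H) = (12 + H)/(2*N) (d(N, H) = (12 + H)/((2*N)) = (12 + H)*(1/(2*N)) = (12 + H)/(2*N))
((2 + k(4 + 5, 3)) + n(2))*d(X(-4), -15) = ((2 - 7) + 1)*((12 - 15)/(2*((-4)**(3/2)))) = (-5 + 1)*((1/2)*(-3)/(-8*I)) = -2*I/8*(-3) = -(-3)*I/4 = 3*I/4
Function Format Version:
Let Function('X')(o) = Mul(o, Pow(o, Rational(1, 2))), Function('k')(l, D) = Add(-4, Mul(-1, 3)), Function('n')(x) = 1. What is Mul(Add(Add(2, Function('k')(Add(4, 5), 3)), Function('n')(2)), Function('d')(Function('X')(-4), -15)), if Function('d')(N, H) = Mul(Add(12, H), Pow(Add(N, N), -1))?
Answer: Mul(Rational(3, 4), I) ≈ Mul(0.75000, I)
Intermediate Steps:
Function('k')(l, D) = -7 (Function('k')(l, D) = Add(-4, -3) = -7)
Function('X')(o) = Pow(o, Rational(3, 2))
Function('d')(N, H) = Mul(Rational(1, 2), Pow(N, -1), Add(12, H)) (Function('d')(N, H) = Mul(Add(12, H), Pow(Mul(2, N), -1)) = Mul(Add(12, H), Mul(Rational(1, 2), Pow(N, -1))) = Mul(Rational(1, 2), Pow(N, -1), Add(12, H)))
Mul(Add(Add(2, Function('k')(Add(4, 5), 3)), Function('n')(2)), Function('d')(Function('X')(-4), -15)) = Mul(Add(Add(2, -7), 1), Mul(Rational(1, 2), Pow(Pow(-4, Rational(3, 2)), -1), Add(12, -15))) = Mul(Add(-5, 1), Mul(Rational(1, 2), Pow(Mul(-8, I), -1), -3)) = Mul(-4, Mul(Rational(1, 2), Mul(Rational(1, 8), I), -3)) = Mul(-4, Mul(Rational(-3, 16), I)) = Mul(Rational(3, 4), I)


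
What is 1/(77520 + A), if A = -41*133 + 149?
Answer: 1/72216 ≈ 1.3847e-5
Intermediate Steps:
A = -5304 (A = -5453 + 149 = -5304)
1/(77520 + A) = 1/(77520 - 5304) = 1/72216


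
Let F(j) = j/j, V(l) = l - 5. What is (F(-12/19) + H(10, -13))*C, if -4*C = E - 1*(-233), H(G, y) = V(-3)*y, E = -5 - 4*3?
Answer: -5670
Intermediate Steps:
V(l) = -5 + l
E = -17 (E = -5 - 12 = -17)
F(j) = 1
H(G, y) = -8*y (H(G, y) = (-5 - 3)*y = -8*y)
C = -54 (C = -(-17 - 1*(-233))/4 = -(-17 + 233)/4 = -¼*216 = -54)
(F(-12/19) + H(10, -13))*C = (1 - 8*(-13))*(-54) = (1 + 104)*(-54) = 105*(-54) = -5670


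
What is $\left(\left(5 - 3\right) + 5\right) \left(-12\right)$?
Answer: $-84$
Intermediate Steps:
$\left(\left(5 - 3\right) + 5\right) \left(-12\right) = \left(2 + 5\right) \left(-12\right) = 7 \left(-12\right) = -84$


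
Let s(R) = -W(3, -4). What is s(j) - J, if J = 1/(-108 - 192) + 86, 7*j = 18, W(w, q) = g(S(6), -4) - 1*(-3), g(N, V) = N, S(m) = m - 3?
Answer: -27599/300 ≈ -91.997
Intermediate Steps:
S(m) = -3 + m
W(w, q) = 6 (W(w, q) = (-3 + 6) - 1*(-3) = 3 + 3 = 6)
j = 18/7 (j = (⅐)*18 = 18/7 ≈ 2.5714)
s(R) = -6 (s(R) = -1*6 = -6)
J = 25799/300 (J = 1/(-300) + 86 = -1/300 + 86 = 25799/300 ≈ 85.997)
s(j) - J = -6 - 1*25799/300 = -6 - 25799/300 = -27599/300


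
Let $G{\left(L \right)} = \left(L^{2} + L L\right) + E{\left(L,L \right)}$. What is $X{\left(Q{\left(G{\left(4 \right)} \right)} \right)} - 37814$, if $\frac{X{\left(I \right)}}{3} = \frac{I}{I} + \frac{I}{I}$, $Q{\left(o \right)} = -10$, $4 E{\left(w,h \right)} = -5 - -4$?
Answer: $-37808$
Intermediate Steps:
$E{\left(w,h \right)} = - \frac{1}{4}$ ($E{\left(w,h \right)} = \frac{-5 - -4}{4} = \frac{-5 + 4}{4} = \frac{1}{4} \left(-1\right) = - \frac{1}{4}$)
$G{\left(L \right)} = - \frac{1}{4} + 2 L^{2}$ ($G{\left(L \right)} = \left(L^{2} + L L\right) - \frac{1}{4} = \left(L^{2} + L^{2}\right) - \frac{1}{4} = 2 L^{2} - \frac{1}{4} = - \frac{1}{4} + 2 L^{2}$)
$X{\left(I \right)} = 6$ ($X{\left(I \right)} = 3 \left(\frac{I}{I} + \frac{I}{I}\right) = 3 \left(1 + 1\right) = 3 \cdot 2 = 6$)
$X{\left(Q{\left(G{\left(4 \right)} \right)} \right)} - 37814 = 6 - 37814 = -37808$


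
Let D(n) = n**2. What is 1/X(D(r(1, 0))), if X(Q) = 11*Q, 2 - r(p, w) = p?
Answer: 1/11 ≈ 0.090909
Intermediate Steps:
r(p, w) = 2 - p
1/X(D(r(1, 0))) = 1/(11*(2 - 1*1)**2) = 1/(11*(2 - 1)**2) = 1/(11*1**2) = 1/(11*1) = 1/11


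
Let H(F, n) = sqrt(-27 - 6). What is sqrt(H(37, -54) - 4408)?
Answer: sqrt(-4408 + I*sqrt(33)) ≈ 0.0433 + 66.393*I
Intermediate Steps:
H(F, n) = I*sqrt(33) (H(F, n) = sqrt(-33) = I*sqrt(33))
sqrt(H(37, -54) - 4408) = sqrt(I*sqrt(33) - 4408) = sqrt(-4408 + I*sqrt(33))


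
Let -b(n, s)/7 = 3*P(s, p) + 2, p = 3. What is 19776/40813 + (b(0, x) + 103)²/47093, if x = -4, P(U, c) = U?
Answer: 2152803445/1922006609 ≈ 1.1201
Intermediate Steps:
b(n, s) = -14 - 21*s (b(n, s) = -7*(3*s + 2) = -7*(2 + 3*s) = -14 - 21*s)
19776/40813 + (b(0, x) + 103)²/47093 = 19776/40813 + ((-14 - 21*(-4)) + 103)²/47093 = 19776*(1/40813) + ((-14 + 84) + 103)²*(1/47093) = 19776/40813 + (70 + 103)²*(1/47093) = 19776/40813 + 173²*(1/47093) = 19776/40813 + 29929*(1/47093) = 19776/40813 + 29929/47093 = 2152803445/1922006609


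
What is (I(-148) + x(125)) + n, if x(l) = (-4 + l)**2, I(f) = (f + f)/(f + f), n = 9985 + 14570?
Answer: 39197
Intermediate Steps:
n = 24555
I(f) = 1 (I(f) = (2*f)/((2*f)) = (2*f)*(1/(2*f)) = 1)
(I(-148) + x(125)) + n = (1 + (-4 + 125)**2) + 24555 = (1 + 121**2) + 24555 = (1 + 14641) + 24555 = 14642 + 24555 = 39197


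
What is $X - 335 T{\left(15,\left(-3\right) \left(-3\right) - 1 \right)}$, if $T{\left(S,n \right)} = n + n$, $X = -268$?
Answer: $-5628$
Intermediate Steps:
$T{\left(S,n \right)} = 2 n$
$X - 335 T{\left(15,\left(-3\right) \left(-3\right) - 1 \right)} = -268 - 335 \cdot 2 \left(\left(-3\right) \left(-3\right) - 1\right) = -268 - 335 \cdot 2 \left(9 - 1\right) = -268 - 335 \cdot 2 \cdot 8 = -268 - 5360 = -5628$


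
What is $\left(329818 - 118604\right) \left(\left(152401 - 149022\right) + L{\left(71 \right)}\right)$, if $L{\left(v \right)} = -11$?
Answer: $711368752$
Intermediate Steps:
$\left(329818 - 118604\right) \left(\left(152401 - 149022\right) + L{\left(71 \right)}\right) = \left(329818 - 118604\right) \left(\left(152401 - 149022\right) - 11\right) = 211214 \left(\left(152401 - 149022\right) - 11\right) = 211214 \left(3379 - 11\right) = 211214 \cdot 3368 = 711368752$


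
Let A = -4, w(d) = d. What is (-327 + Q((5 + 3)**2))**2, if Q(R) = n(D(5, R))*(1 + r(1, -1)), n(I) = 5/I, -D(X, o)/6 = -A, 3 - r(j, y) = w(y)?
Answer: 61984129/576 ≈ 1.0761e+5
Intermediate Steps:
r(j, y) = 3 - y
D(X, o) = -24 (D(X, o) = -(-6)*(-4) = -6*4 = -24)
Q(R) = -25/24 (Q(R) = (5/(-24))*(1 + (3 - 1*(-1))) = (5*(-1/24))*(1 + (3 + 1)) = -5*(1 + 4)/24 = -5/24*5 = -25/24)
(-327 + Q((5 + 3)**2))**2 = (-327 - 25/24)**2 = (-7873/24)**2 = 61984129/576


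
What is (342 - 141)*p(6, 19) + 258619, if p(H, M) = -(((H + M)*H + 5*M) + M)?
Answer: 205555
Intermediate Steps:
p(H, M) = -6*M - H*(H + M) (p(H, M) = -((H*(H + M) + 5*M) + M) = -((5*M + H*(H + M)) + M) = -(6*M + H*(H + M)) = -6*M - H*(H + M))
(342 - 141)*p(6, 19) + 258619 = (342 - 141)*(-1*6² - 6*19 - 1*6*19) + 258619 = 201*(-1*36 - 114 - 114) + 258619 = 201*(-36 - 114 - 114) + 258619 = 201*(-264) + 258619 = -53064 + 258619 = 205555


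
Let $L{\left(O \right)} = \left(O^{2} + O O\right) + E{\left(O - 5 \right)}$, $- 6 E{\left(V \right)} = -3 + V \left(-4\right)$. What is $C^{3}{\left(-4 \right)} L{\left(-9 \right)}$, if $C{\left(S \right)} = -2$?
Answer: $- \frac{3676}{3} \approx -1225.3$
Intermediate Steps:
$E{\left(V \right)} = \frac{1}{2} + \frac{2 V}{3}$ ($E{\left(V \right)} = - \frac{-3 + V \left(-4\right)}{6} = - \frac{-3 - 4 V}{6} = \frac{1}{2} + \frac{2 V}{3}$)
$L{\left(O \right)} = - \frac{17}{6} + 2 O^{2} + \frac{2 O}{3}$ ($L{\left(O \right)} = \left(O^{2} + O O\right) + \left(\frac{1}{2} + \frac{2 \left(O - 5\right)}{3}\right) = \left(O^{2} + O^{2}\right) + \left(\frac{1}{2} + \frac{2 \left(O - 5\right)}{3}\right) = 2 O^{2} + \left(\frac{1}{2} + \frac{2 \left(-5 + O\right)}{3}\right) = 2 O^{2} + \left(\frac{1}{2} + \left(- \frac{10}{3} + \frac{2 O}{3}\right)\right) = 2 O^{2} + \left(- \frac{17}{6} + \frac{2 O}{3}\right) = - \frac{17}{6} + 2 O^{2} + \frac{2 O}{3}$)
$C^{3}{\left(-4 \right)} L{\left(-9 \right)} = \left(-2\right)^{3} \left(- \frac{17}{6} + 2 \left(-9\right)^{2} + \frac{2}{3} \left(-9\right)\right) = - 8 \left(- \frac{17}{6} + 2 \cdot 81 - 6\right) = - 8 \left(- \frac{17}{6} + 162 - 6\right) = \left(-8\right) \frac{919}{6} = - \frac{3676}{3}$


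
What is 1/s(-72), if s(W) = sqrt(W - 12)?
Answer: -I*sqrt(21)/42 ≈ -0.10911*I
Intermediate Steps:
s(W) = sqrt(-12 + W)
1/s(-72) = 1/(sqrt(-12 - 72)) = 1/(sqrt(-84)) = 1/(2*I*sqrt(21)) = -I*sqrt(21)/42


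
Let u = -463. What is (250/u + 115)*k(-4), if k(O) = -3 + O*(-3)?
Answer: 476955/463 ≈ 1030.1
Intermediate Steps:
k(O) = -3 - 3*O
(250/u + 115)*k(-4) = (250/(-463) + 115)*(-3 - 3*(-4)) = (250*(-1/463) + 115)*(-3 + 12) = (-250/463 + 115)*9 = (52995/463)*9 = 476955/463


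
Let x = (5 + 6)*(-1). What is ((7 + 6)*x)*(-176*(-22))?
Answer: -553696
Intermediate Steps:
x = -11 (x = 11*(-1) = -11)
((7 + 6)*x)*(-176*(-22)) = ((7 + 6)*(-11))*(-176*(-22)) = (13*(-11))*3872 = -143*3872 = -553696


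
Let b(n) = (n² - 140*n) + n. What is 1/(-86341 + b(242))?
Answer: -1/61415 ≈ -1.6283e-5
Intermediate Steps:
b(n) = n² - 139*n
1/(-86341 + b(242)) = 1/(-86341 + 242*(-139 + 242)) = 1/(-86341 + 242*103) = 1/(-86341 + 24926) = 1/(-61415) = -1/61415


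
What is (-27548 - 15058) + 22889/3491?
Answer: -148714657/3491 ≈ -42599.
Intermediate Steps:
(-27548 - 15058) + 22889/3491 = -42606 + 22889*(1/3491) = -42606 + 22889/3491 = -148714657/3491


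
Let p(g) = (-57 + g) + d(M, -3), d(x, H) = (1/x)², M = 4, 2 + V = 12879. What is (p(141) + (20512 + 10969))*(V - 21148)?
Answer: -4177194111/16 ≈ -2.6107e+8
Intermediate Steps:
V = 12877 (V = -2 + 12879 = 12877)
d(x, H) = x⁻²
p(g) = -911/16 + g (p(g) = (-57 + g) + 4⁻² = (-57 + g) + 1/16 = -911/16 + g)
(p(141) + (20512 + 10969))*(V - 21148) = ((-911/16 + 141) + (20512 + 10969))*(12877 - 21148) = (1345/16 + 31481)*(-8271) = (505041/16)*(-8271) = -4177194111/16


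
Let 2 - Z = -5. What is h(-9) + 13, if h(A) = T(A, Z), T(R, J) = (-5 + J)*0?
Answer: 13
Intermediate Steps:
Z = 7 (Z = 2 - 1*(-5) = 2 + 5 = 7)
T(R, J) = 0
h(A) = 0
h(-9) + 13 = 0 + 13 = 13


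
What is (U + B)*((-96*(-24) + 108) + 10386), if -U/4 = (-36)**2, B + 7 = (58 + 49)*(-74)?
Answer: -167768982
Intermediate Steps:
B = -7925 (B = -7 + (58 + 49)*(-74) = -7 + 107*(-74) = -7 - 7918 = -7925)
U = -5184 (U = -4*(-36)**2 = -4*1296 = -5184)
(U + B)*((-96*(-24) + 108) + 10386) = (-5184 - 7925)*((-96*(-24) + 108) + 10386) = -13109*((2304 + 108) + 10386) = -13109*(2412 + 10386) = -13109*12798 = -167768982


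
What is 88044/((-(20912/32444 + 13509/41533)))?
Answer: -29659748807172/326706023 ≈ -90784.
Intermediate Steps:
88044/((-(20912/32444 + 13509/41533))) = 88044/((-(20912*(1/32444) + 13509*(1/41533)))) = 88044/((-(5228/8111 + 13509/41533))) = 88044/((-1*326706023/336874163)) = 88044/(-326706023/336874163) = 88044*(-336874163/326706023) = -29659748807172/326706023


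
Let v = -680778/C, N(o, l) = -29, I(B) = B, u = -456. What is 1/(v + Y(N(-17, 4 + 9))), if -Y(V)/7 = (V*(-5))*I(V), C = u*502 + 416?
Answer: 114248/3363230269 ≈ 3.3970e-5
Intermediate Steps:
C = -228496 (C = -456*502 + 416 = -228912 + 416 = -228496)
Y(V) = 35*V**2 (Y(V) = -7*V*(-5)*V = -7*(-5*V)*V = -(-35)*V**2 = 35*V**2)
v = 340389/114248 (v = -680778/(-228496) = -680778*(-1/228496) = 340389/114248 ≈ 2.9794)
1/(v + Y(N(-17, 4 + 9))) = 1/(340389/114248 + 35*(-29)**2) = 1/(340389/114248 + 35*841) = 1/(340389/114248 + 29435) = 1/(3363230269/114248) = 114248/3363230269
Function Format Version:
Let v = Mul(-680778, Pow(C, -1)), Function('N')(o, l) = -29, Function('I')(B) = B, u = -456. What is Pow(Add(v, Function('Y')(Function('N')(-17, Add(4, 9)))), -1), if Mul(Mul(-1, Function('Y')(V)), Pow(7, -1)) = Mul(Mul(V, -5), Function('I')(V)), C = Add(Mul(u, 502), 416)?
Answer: Rational(114248, 3363230269) ≈ 3.3970e-5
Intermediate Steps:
C = -228496 (C = Add(Mul(-456, 502), 416) = Add(-228912, 416) = -228496)
Function('Y')(V) = Mul(35, Pow(V, 2)) (Function('Y')(V) = Mul(-7, Mul(Mul(V, -5), V)) = Mul(-7, Mul(Mul(-5, V), V)) = Mul(-7, Mul(-5, Pow(V, 2))) = Mul(35, Pow(V, 2)))
v = Rational(340389, 114248) (v = Mul(-680778, Pow(-228496, -1)) = Mul(-680778, Rational(-1, 228496)) = Rational(340389, 114248) ≈ 2.9794)
Pow(Add(v, Function('Y')(Function('N')(-17, Add(4, 9)))), -1) = Pow(Add(Rational(340389, 114248), Mul(35, Pow(-29, 2))), -1) = Pow(Add(Rational(340389, 114248), Mul(35, 841)), -1) = Pow(Add(Rational(340389, 114248), 29435), -1) = Pow(Rational(3363230269, 114248), -1) = Rational(114248, 3363230269)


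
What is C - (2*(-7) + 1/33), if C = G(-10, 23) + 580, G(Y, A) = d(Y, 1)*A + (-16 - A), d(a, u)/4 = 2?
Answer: 24386/33 ≈ 738.97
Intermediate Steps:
d(a, u) = 8 (d(a, u) = 4*2 = 8)
G(Y, A) = -16 + 7*A (G(Y, A) = 8*A + (-16 - A) = -16 + 7*A)
C = 725 (C = (-16 + 7*23) + 580 = (-16 + 161) + 580 = 145 + 580 = 725)
C - (2*(-7) + 1/33) = 725 - (2*(-7) + 1/33) = 725 - (-14 + 1/33) = 725 - 1*(-461/33) = 725 + 461/33 = 24386/33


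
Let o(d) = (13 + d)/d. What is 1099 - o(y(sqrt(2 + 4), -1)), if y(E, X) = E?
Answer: 1098 - 13*sqrt(6)/6 ≈ 1092.7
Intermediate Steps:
o(d) = (13 + d)/d
1099 - o(y(sqrt(2 + 4), -1)) = 1099 - (13 + sqrt(2 + 4))/(sqrt(2 + 4)) = 1099 - (13 + sqrt(6))/(sqrt(6)) = 1099 - sqrt(6)/6*(13 + sqrt(6)) = 1099 - sqrt(6)*(13 + sqrt(6))/6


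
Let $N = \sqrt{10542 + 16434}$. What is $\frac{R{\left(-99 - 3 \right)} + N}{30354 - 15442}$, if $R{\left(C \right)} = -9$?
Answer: $- \frac{9}{14912} + \frac{\sqrt{1686}}{3728} \approx 0.010411$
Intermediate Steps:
$N = 4 \sqrt{1686}$ ($N = \sqrt{26976} = 4 \sqrt{1686} \approx 164.24$)
$\frac{R{\left(-99 - 3 \right)} + N}{30354 - 15442} = \frac{-9 + 4 \sqrt{1686}}{30354 - 15442} = \frac{-9 + 4 \sqrt{1686}}{14912} = \left(-9 + 4 \sqrt{1686}\right) \frac{1}{14912} = - \frac{9}{14912} + \frac{\sqrt{1686}}{3728}$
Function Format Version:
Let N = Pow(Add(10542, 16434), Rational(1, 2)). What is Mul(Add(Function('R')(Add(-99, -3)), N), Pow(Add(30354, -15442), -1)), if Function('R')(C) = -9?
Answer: Add(Rational(-9, 14912), Mul(Rational(1, 3728), Pow(1686, Rational(1, 2)))) ≈ 0.010411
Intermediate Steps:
N = Mul(4, Pow(1686, Rational(1, 2))) (N = Pow(26976, Rational(1, 2)) = Mul(4, Pow(1686, Rational(1, 2))) ≈ 164.24)
Mul(Add(Function('R')(Add(-99, -3)), N), Pow(Add(30354, -15442), -1)) = Mul(Add(-9, Mul(4, Pow(1686, Rational(1, 2)))), Pow(Add(30354, -15442), -1)) = Mul(Add(-9, Mul(4, Pow(1686, Rational(1, 2)))), Pow(14912, -1)) = Mul(Add(-9, Mul(4, Pow(1686, Rational(1, 2)))), Rational(1, 14912)) = Add(Rational(-9, 14912), Mul(Rational(1, 3728), Pow(1686, Rational(1, 2))))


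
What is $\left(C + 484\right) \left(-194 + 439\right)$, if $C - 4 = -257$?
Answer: $56595$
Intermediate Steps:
$C = -253$ ($C = 4 - 257 = -253$)
$\left(C + 484\right) \left(-194 + 439\right) = \left(-253 + 484\right) \left(-194 + 439\right) = 231 \cdot 245 = 56595$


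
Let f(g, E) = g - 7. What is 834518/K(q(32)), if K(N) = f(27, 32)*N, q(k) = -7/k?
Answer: -6676144/35 ≈ -1.9075e+5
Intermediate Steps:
f(g, E) = -7 + g
K(N) = 20*N (K(N) = (-7 + 27)*N = 20*N)
834518/K(q(32)) = 834518/((20*(-7/32))) = 834518/(-35/8) = 834518*(-8/35) = -6676144/35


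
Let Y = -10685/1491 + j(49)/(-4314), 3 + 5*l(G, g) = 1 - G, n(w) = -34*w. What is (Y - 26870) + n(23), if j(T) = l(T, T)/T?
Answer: -2075599985989/75042030 ≈ -27659.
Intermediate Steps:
l(G, g) = -⅖ - G/5 (l(G, g) = -⅗ + (1 - G)/5 = -⅗ + (⅕ - G/5) = -⅖ - G/5)
j(T) = (-⅖ - T/5)/T
Y = -537772429/75042030 (Y = -10685/1491 + ((⅕)*(-2 - 1*49)/49)/(-4314) = -10685*1/1491 + ((⅕)*(1/49)*(-2 - 49))*(-1/4314) = -10685/1491 + ((⅕)*(1/49)*(-51))*(-1/4314) = -10685/1491 - 51/245*(-1/4314) = -10685/1491 + 17/352310 = -537772429/75042030 ≈ -7.1663)
(Y - 26870) + n(23) = (-537772429/75042030 - 26870) - 34*23 = -2016917118529/75042030 - 782 = -2075599985989/75042030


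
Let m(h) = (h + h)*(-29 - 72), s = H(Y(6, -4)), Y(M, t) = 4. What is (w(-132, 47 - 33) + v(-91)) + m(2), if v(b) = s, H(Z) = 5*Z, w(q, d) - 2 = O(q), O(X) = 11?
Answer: -371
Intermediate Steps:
w(q, d) = 13 (w(q, d) = 2 + 11 = 13)
s = 20 (s = 5*4 = 20)
v(b) = 20
m(h) = -202*h (m(h) = (2*h)*(-101) = -202*h)
(w(-132, 47 - 33) + v(-91)) + m(2) = (13 + 20) - 202*2 = 33 - 404 = -371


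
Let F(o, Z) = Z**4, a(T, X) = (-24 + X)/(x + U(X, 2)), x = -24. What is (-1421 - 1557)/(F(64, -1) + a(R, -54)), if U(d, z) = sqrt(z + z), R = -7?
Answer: -16379/25 ≈ -655.16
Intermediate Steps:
U(d, z) = sqrt(2)*sqrt(z) (U(d, z) = sqrt(2*z) = sqrt(2)*sqrt(z))
a(T, X) = 12/11 - X/22 (a(T, X) = (-24 + X)/(-24 + sqrt(2)*sqrt(2)) = (-24 + X)/(-24 + 2) = (-24 + X)/(-22) = (-24 + X)*(-1/22) = 12/11 - X/22)
(-1421 - 1557)/(F(64, -1) + a(R, -54)) = (-1421 - 1557)/((-1)**4 + (12/11 - 1/22*(-54))) = -2978/(1 + (12/11 + 27/11)) = -2978/(1 + 39/11) = -2978/50/11 = -2978*11/50 = -16379/25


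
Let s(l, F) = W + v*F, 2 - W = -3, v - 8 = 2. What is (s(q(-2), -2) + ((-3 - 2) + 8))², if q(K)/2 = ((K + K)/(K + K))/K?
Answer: 144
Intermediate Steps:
v = 10 (v = 8 + 2 = 10)
W = 5 (W = 2 - 1*(-3) = 2 + 3 = 5)
q(K) = 2/K (q(K) = 2*(((K + K)/(K + K))/K) = 2*(((2*K)/((2*K)))/K) = 2*(((2*K)*(1/(2*K)))/K) = 2*(1/K) = 2/K)
s(l, F) = 5 + 10*F
(s(q(-2), -2) + ((-3 - 2) + 8))² = ((5 + 10*(-2)) + ((-3 - 2) + 8))² = ((5 - 20) + (-5 + 8))² = (-15 + 3)² = (-12)² = 144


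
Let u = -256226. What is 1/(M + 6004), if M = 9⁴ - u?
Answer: 1/268791 ≈ 3.7204e-6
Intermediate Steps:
M = 262787 (M = 9⁴ - 1*(-256226) = 6561 + 256226 = 262787)
1/(M + 6004) = 1/(262787 + 6004) = 1/268791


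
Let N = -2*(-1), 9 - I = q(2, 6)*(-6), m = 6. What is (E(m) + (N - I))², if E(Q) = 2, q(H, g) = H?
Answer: 289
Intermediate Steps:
I = 21 (I = 9 - 2*(-6) = 9 - 1*(-12) = 9 + 12 = 21)
N = 2
(E(m) + (N - I))² = (2 + (2 - 1*21))² = (2 + (2 - 21))² = (2 - 19)² = (-17)² = 289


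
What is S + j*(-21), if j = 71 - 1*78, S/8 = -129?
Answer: -885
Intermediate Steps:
S = -1032 (S = 8*(-129) = -1032)
j = -7 (j = 71 - 78 = -7)
S + j*(-21) = -1032 - 7*(-21) = -1032 + 147 = -885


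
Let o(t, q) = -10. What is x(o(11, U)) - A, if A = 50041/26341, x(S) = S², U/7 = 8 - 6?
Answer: 2584059/26341 ≈ 98.100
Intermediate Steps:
U = 14 (U = 7*(8 - 6) = 7*2 = 14)
A = 50041/26341 (A = 50041*(1/26341) = 50041/26341 ≈ 1.8997)
x(o(11, U)) - A = (-10)² - 1*50041/26341 = 100 - 50041/26341 = 2584059/26341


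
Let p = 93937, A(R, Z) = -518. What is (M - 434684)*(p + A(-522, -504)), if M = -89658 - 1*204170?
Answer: -68056862528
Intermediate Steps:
M = -293828 (M = -89658 - 204170 = -293828)
(M - 434684)*(p + A(-522, -504)) = (-293828 - 434684)*(93937 - 518) = -728512*93419 = -68056862528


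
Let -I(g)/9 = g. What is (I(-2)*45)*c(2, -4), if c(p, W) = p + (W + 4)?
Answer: 1620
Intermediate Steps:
I(g) = -9*g
c(p, W) = 4 + W + p (c(p, W) = p + (4 + W) = 4 + W + p)
(I(-2)*45)*c(2, -4) = (-9*(-2)*45)*(4 - 4 + 2) = (18*45)*2 = 810*2 = 1620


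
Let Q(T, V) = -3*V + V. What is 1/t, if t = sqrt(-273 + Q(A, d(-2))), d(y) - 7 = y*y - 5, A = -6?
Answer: -I*sqrt(285)/285 ≈ -0.059235*I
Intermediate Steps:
d(y) = 2 + y**2 (d(y) = 7 + (y*y - 5) = 7 + (y**2 - 5) = 7 + (-5 + y**2) = 2 + y**2)
Q(T, V) = -2*V
t = I*sqrt(285) (t = sqrt(-273 - 2*(2 + (-2)**2)) = sqrt(-273 - 2*(2 + 4)) = sqrt(-273 - 2*6) = sqrt(-273 - 12) = sqrt(-285) = I*sqrt(285) ≈ 16.882*I)
1/t = 1/(I*sqrt(285)) = -I*sqrt(285)/285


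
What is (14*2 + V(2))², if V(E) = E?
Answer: 900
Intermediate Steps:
(14*2 + V(2))² = (14*2 + 2)² = (28 + 2)² = 30² = 900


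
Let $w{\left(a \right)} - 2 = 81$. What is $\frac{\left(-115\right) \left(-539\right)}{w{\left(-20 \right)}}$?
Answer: $\frac{61985}{83} \approx 746.81$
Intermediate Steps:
$w{\left(a \right)} = 83$ ($w{\left(a \right)} = 2 + 81 = 83$)
$\frac{\left(-115\right) \left(-539\right)}{w{\left(-20 \right)}} = \frac{\left(-115\right) \left(-539\right)}{83} = 61985 \cdot \frac{1}{83} = \frac{61985}{83}$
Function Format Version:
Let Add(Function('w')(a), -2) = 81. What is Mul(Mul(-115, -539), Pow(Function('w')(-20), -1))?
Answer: Rational(61985, 83) ≈ 746.81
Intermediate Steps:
Function('w')(a) = 83 (Function('w')(a) = Add(2, 81) = 83)
Mul(Mul(-115, -539), Pow(Function('w')(-20), -1)) = Mul(Mul(-115, -539), Pow(83, -1)) = Mul(61985, Rational(1, 83)) = Rational(61985, 83)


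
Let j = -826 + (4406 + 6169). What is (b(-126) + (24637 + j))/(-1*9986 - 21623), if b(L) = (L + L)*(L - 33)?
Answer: -74454/31609 ≈ -2.3555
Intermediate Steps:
j = 9749 (j = -826 + 10575 = 9749)
b(L) = 2*L*(-33 + L) (b(L) = (2*L)*(-33 + L) = 2*L*(-33 + L))
(b(-126) + (24637 + j))/(-1*9986 - 21623) = (2*(-126)*(-33 - 126) + (24637 + 9749))/(-1*9986 - 21623) = (2*(-126)*(-159) + 34386)/(-9986 - 21623) = (40068 + 34386)/(-31609) = 74454*(-1/31609) = -74454/31609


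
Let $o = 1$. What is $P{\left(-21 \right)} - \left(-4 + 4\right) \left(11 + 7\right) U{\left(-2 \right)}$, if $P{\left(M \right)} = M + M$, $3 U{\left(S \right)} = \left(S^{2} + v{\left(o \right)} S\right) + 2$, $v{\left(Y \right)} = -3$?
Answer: $-42$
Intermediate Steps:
$U{\left(S \right)} = \frac{2}{3} - S + \frac{S^{2}}{3}$ ($U{\left(S \right)} = \frac{\left(S^{2} - 3 S\right) + 2}{3} = \frac{2 + S^{2} - 3 S}{3} = \frac{2}{3} - S + \frac{S^{2}}{3}$)
$P{\left(M \right)} = 2 M$
$P{\left(-21 \right)} - \left(-4 + 4\right) \left(11 + 7\right) U{\left(-2 \right)} = 2 \left(-21\right) - \left(-4 + 4\right) \left(11 + 7\right) \left(\frac{2}{3} - -2 + \frac{\left(-2\right)^{2}}{3}\right) = -42 - 0 \cdot 18 \left(\frac{2}{3} + 2 + \frac{1}{3} \cdot 4\right) = -42 - 0 \left(\frac{2}{3} + 2 + \frac{4}{3}\right) = -42 - 0 \cdot 4 = -42 - 0 = -42 + 0 = -42$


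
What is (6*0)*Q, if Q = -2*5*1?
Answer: 0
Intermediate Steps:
Q = -10 (Q = -10*1 = -10)
(6*0)*Q = (6*0)*(-10) = 0*(-10) = 0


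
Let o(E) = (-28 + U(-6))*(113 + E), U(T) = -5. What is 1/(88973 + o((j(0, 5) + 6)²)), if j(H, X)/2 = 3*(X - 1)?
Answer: 1/55544 ≈ 1.8004e-5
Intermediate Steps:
j(H, X) = -6 + 6*X (j(H, X) = 2*(3*(X - 1)) = 2*(3*(-1 + X)) = 2*(-3 + 3*X) = -6 + 6*X)
o(E) = -3729 - 33*E (o(E) = (-28 - 5)*(113 + E) = -33*(113 + E) = -3729 - 33*E)
1/(88973 + o((j(0, 5) + 6)²)) = 1/(88973 + (-3729 - 33*((-6 + 6*5) + 6)²)) = 1/(88973 + (-3729 - 33*((-6 + 30) + 6)²)) = 1/(88973 + (-3729 - 33*(24 + 6)²)) = 1/(88973 + (-3729 - 33*30²)) = 1/(88973 + (-3729 - 33*900)) = 1/(88973 + (-3729 - 29700)) = 1/(88973 - 33429) = 1/55544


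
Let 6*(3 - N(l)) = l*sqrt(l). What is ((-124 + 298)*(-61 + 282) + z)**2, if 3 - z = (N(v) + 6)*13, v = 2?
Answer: 13229600738/9 + 332280*sqrt(2) ≈ 1.4704e+9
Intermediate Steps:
N(l) = 3 - l**(3/2)/6 (N(l) = 3 - l*sqrt(l)/6 = 3 - l**(3/2)/6)
z = -114 + 13*sqrt(2)/3 (z = 3 - ((3 - sqrt(2)/3) + 6)*13 = 3 - (9 - sqrt(2)/3)*13 = 3 - (117 - 13*sqrt(2)/3) = 3 + (-117 + 13*sqrt(2)/3) = -114 + 13*sqrt(2)/3 ≈ -107.87)
((-124 + 298)*(-61 + 282) + z)**2 = ((-124 + 298)*(-61 + 282) + (-114 + 13*sqrt(2)/3))**2 = (174*221 + (-114 + 13*sqrt(2)/3))**2 = (38454 + (-114 + 13*sqrt(2)/3))**2 = (38340 + 13*sqrt(2)/3)**2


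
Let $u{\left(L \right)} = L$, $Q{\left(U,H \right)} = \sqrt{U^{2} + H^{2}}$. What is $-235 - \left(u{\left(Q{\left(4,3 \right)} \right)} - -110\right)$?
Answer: $-350$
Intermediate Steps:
$Q{\left(U,H \right)} = \sqrt{H^{2} + U^{2}}$
$-235 - \left(u{\left(Q{\left(4,3 \right)} \right)} - -110\right) = -235 - \left(\sqrt{3^{2} + 4^{2}} - -110\right) = -235 - \left(\sqrt{9 + 16} + 110\right) = -235 - \left(\sqrt{25} + 110\right) = -235 - \left(5 + 110\right) = -235 - 115 = -350$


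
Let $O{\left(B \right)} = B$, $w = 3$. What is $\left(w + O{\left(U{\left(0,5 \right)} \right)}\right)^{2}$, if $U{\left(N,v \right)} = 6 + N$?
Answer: $81$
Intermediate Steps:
$\left(w + O{\left(U{\left(0,5 \right)} \right)}\right)^{2} = \left(3 + \left(6 + 0\right)\right)^{2} = \left(3 + 6\right)^{2} = 9^{2} = 81$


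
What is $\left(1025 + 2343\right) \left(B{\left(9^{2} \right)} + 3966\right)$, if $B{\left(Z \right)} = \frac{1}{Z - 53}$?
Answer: $\frac{93503258}{7} \approx 1.3358 \cdot 10^{7}$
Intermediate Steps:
$B{\left(Z \right)} = \frac{1}{-53 + Z}$
$\left(1025 + 2343\right) \left(B{\left(9^{2} \right)} + 3966\right) = \left(1025 + 2343\right) \left(\frac{1}{-53 + 9^{2}} + 3966\right) = 3368 \left(\frac{1}{-53 + 81} + 3966\right) = 3368 \left(\frac{1}{28} + 3966\right) = 3368 \cdot \frac{111049}{28} = \frac{93503258}{7}$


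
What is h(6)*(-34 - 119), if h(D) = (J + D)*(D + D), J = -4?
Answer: -3672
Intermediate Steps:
h(D) = 2*D*(-4 + D) (h(D) = (-4 + D)*(D + D) = (-4 + D)*(2*D) = 2*D*(-4 + D))
h(6)*(-34 - 119) = (2*6*(-4 + 6))*(-34 - 119) = (2*6*2)*(-153) = 24*(-153) = -3672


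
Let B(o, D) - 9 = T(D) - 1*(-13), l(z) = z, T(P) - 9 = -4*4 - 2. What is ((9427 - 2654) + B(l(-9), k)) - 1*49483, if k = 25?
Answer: -42697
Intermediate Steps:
T(P) = -9 (T(P) = 9 + (-4*4 - 2) = 9 + (-16 - 2) = 9 - 18 = -9)
B(o, D) = 13 (B(o, D) = 9 + (-9 - 1*(-13)) = 9 + (-9 + 13) = 9 + 4 = 13)
((9427 - 2654) + B(l(-9), k)) - 1*49483 = ((9427 - 2654) + 13) - 1*49483 = (6773 + 13) - 49483 = 6786 - 49483 = -42697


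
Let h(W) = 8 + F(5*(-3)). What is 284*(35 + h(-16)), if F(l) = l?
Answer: 7952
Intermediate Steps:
h(W) = -7 (h(W) = 8 + 5*(-3) = 8 - 15 = -7)
284*(35 + h(-16)) = 284*(35 - 7) = 284*28 = 7952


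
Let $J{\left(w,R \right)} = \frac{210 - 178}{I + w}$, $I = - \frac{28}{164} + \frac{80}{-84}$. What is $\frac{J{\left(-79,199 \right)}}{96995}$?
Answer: $- \frac{13776}{3345648535} \approx -4.1176 \cdot 10^{-6}$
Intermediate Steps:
$I = - \frac{967}{861}$ ($I = \left(-28\right) \frac{1}{164} + 80 \left(- \frac{1}{84}\right) = - \frac{7}{41} - \frac{20}{21} = - \frac{967}{861} \approx -1.1231$)
$J{\left(w,R \right)} = \frac{32}{- \frac{967}{861} + w}$ ($J{\left(w,R \right)} = \frac{210 - 178}{- \frac{967}{861} + w} = \frac{32}{- \frac{967}{861} + w}$)
$\frac{J{\left(-79,199 \right)}}{96995} = \frac{27552 \frac{1}{-967 + 861 \left(-79\right)}}{96995} = \frac{27552}{-967 - 68019} \cdot \frac{1}{96995} = \frac{27552}{-68986} \cdot \frac{1}{96995} = 27552 \left(- \frac{1}{68986}\right) \frac{1}{96995} = \left(- \frac{13776}{34493}\right) \frac{1}{96995} = - \frac{13776}{3345648535}$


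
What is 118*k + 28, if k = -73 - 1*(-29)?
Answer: -5164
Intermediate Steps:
k = -44 (k = -73 + 29 = -44)
118*k + 28 = 118*(-44) + 28 = -5192 + 28 = -5164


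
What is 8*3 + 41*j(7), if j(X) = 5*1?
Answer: 229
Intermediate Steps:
j(X) = 5
8*3 + 41*j(7) = 8*3 + 41*5 = 24 + 205 = 229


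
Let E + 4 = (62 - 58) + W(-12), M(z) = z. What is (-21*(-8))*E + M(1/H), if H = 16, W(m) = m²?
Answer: 387073/16 ≈ 24192.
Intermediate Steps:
E = 144 (E = -4 + ((62 - 58) + (-12)²) = -4 + (4 + 144) = -4 + 148 = 144)
(-21*(-8))*E + M(1/H) = -21*(-8)*144 + 1/16 = 168*144 + 1/16 = 24192 + 1/16 = 387073/16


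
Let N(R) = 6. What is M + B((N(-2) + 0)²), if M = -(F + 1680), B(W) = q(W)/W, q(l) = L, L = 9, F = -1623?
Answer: -227/4 ≈ -56.750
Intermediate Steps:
q(l) = 9
B(W) = 9/W
M = -57 (M = -(-1623 + 1680) = -1*57 = -57)
M + B((N(-2) + 0)²) = -57 + 9/((6 + 0)²) = -57 + 9/(6²) = -57 + 9/36 = -57 + 9*(1/36) = -57 + ¼ = -227/4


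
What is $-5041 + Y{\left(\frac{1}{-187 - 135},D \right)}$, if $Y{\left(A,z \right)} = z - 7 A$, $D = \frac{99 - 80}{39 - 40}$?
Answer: $- \frac{232759}{46} \approx -5060.0$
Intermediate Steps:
$D = -19$ ($D = \frac{19}{-1} = 19 \left(-1\right) = -19$)
$-5041 + Y{\left(\frac{1}{-187 - 135},D \right)} = -5041 - \left(19 + \frac{7}{-187 - 135}\right) = -5041 - \left(19 + \frac{7}{-322}\right) = -5041 - \frac{873}{46} = - \frac{232759}{46}$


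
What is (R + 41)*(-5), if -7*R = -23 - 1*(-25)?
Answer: -1425/7 ≈ -203.57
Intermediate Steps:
R = -2/7 (R = -(-23 - 1*(-25))/7 = -(-23 + 25)/7 = -⅐*2 = -2/7 ≈ -0.28571)
(R + 41)*(-5) = (-2/7 + 41)*(-5) = (285/7)*(-5) = -1425/7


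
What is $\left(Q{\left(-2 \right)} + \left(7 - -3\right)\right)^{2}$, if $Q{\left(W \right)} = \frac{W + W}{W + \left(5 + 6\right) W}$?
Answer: $\frac{3721}{36} \approx 103.36$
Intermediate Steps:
$Q{\left(W \right)} = \frac{1}{6}$ ($Q{\left(W \right)} = \frac{2 W}{W + 11 W} = \frac{2 W}{12 W} = 2 W \frac{1}{12 W} = \frac{1}{6}$)
$\left(Q{\left(-2 \right)} + \left(7 - -3\right)\right)^{2} = \left(\frac{1}{6} + \left(7 - -3\right)\right)^{2} = \left(\frac{1}{6} + \left(7 + 3\right)\right)^{2} = \left(\frac{1}{6} + 10\right)^{2} = \left(\frac{61}{6}\right)^{2} = \frac{3721}{36}$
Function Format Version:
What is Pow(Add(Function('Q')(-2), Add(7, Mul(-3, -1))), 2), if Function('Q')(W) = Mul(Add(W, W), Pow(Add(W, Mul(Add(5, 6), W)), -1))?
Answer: Rational(3721, 36) ≈ 103.36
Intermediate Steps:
Function('Q')(W) = Rational(1, 6) (Function('Q')(W) = Mul(Mul(2, W), Pow(Add(W, Mul(11, W)), -1)) = Mul(Mul(2, W), Pow(Mul(12, W), -1)) = Mul(Mul(2, W), Mul(Rational(1, 12), Pow(W, -1))) = Rational(1, 6))
Pow(Add(Function('Q')(-2), Add(7, Mul(-3, -1))), 2) = Pow(Add(Rational(1, 6), Add(7, Mul(-3, -1))), 2) = Pow(Add(Rational(1, 6), Add(7, 3)), 2) = Pow(Add(Rational(1, 6), 10), 2) = Pow(Rational(61, 6), 2) = Rational(3721, 36)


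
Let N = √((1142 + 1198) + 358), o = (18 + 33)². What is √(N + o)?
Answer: √(2601 + √2698) ≈ 51.507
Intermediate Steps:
o = 2601 (o = 51² = 2601)
N = √2698 (N = √(2340 + 358) = √2698 ≈ 51.942)
√(N + o) = √(√2698 + 2601) = √(2601 + √2698)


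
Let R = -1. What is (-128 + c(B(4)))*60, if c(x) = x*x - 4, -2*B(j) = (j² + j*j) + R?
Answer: 6495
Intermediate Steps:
B(j) = ½ - j² (B(j) = -((j² + j*j) - 1)/2 = -((j² + j²) - 1)/2 = -(2*j² - 1)/2 = -(-1 + 2*j²)/2 = ½ - j²)
c(x) = -4 + x² (c(x) = x² - 4 = -4 + x²)
(-128 + c(B(4)))*60 = (-128 + (-4 + (½ - 1*4²)²))*60 = (-128 + (-4 + (½ - 1*16)²))*60 = (-128 + (-4 + (½ - 16)²))*60 = (-128 + (-4 + (-31/2)²))*60 = (-128 + (-4 + 961/4))*60 = (-128 + 945/4)*60 = (433/4)*60 = 6495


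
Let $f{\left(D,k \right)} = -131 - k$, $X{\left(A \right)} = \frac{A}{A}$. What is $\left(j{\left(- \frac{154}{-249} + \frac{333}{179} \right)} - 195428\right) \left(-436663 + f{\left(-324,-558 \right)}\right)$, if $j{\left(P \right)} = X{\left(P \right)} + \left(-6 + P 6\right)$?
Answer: $\frac{1266535807339140}{14857} \approx 8.5248 \cdot 10^{10}$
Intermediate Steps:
$X{\left(A \right)} = 1$
$j{\left(P \right)} = -5 + 6 P$ ($j{\left(P \right)} = 1 + \left(-6 + P 6\right) = 1 + \left(-6 + 6 P\right) = -5 + 6 P$)
$\left(j{\left(- \frac{154}{-249} + \frac{333}{179} \right)} - 195428\right) \left(-436663 + f{\left(-324,-558 \right)}\right) = \left(\left(-5 + 6 \left(- \frac{154}{-249} + \frac{333}{179}\right)\right) - 195428\right) \left(-436663 - -427\right) = \left(\left(-5 + 6 \left(\left(-154\right) \left(- \frac{1}{249}\right) + 333 \cdot \frac{1}{179}\right)\right) - 195428\right) \left(-436663 + \left(-131 + 558\right)\right) = \left(\left(-5 + 6 \left(\frac{154}{249} + \frac{333}{179}\right)\right) - 195428\right) \left(-436663 + 427\right) = \left(\left(-5 + 6 \cdot \frac{110483}{44571}\right) - 195428\right) \left(-436236\right) = \left(\left(-5 + \frac{220966}{14857}\right) - 195428\right) \left(-436236\right) = \left(\frac{146681}{14857} - 195428\right) \left(-436236\right) = \left(- \frac{2903327115}{14857}\right) \left(-436236\right) = \frac{1266535807339140}{14857}$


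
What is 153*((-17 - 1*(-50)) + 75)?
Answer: 16524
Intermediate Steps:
153*((-17 - 1*(-50)) + 75) = 153*((-17 + 50) + 75) = 153*(33 + 75) = 153*108 = 16524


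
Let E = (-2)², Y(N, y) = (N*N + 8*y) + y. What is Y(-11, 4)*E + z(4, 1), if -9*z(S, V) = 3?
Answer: 1883/3 ≈ 627.67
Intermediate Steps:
z(S, V) = -⅓ (z(S, V) = -⅑*3 = -⅓)
Y(N, y) = N² + 9*y (Y(N, y) = (N² + 8*y) + y = N² + 9*y)
E = 4
Y(-11, 4)*E + z(4, 1) = ((-11)² + 9*4)*4 - ⅓ = (121 + 36)*4 - ⅓ = 157*4 - ⅓ = 628 - ⅓ = 1883/3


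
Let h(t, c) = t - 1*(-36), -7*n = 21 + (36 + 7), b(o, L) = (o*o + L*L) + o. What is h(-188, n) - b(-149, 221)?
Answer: -71045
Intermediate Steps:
b(o, L) = o + L² + o² (b(o, L) = (o² + L²) + o = (L² + o²) + o = o + L² + o²)
n = -64/7 (n = -(21 + (36 + 7))/7 = -(21 + 43)/7 = -⅐*64 = -64/7 ≈ -9.1429)
h(t, c) = 36 + t (h(t, c) = t + 36 = 36 + t)
h(-188, n) - b(-149, 221) = (36 - 188) - (-149 + 221² + (-149)²) = -152 - (-149 + 48841 + 22201) = -152 - 1*70893 = -152 - 70893 = -71045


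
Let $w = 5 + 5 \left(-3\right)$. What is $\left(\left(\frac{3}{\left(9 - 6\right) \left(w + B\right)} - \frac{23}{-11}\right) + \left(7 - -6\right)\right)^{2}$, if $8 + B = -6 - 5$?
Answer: $\frac{23068809}{101761} \approx 226.7$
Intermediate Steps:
$B = -19$ ($B = -8 - 11 = -19$)
$w = -10$ ($w = 5 - 15 = -10$)
$\left(\left(\frac{3}{\left(9 - 6\right) \left(w + B\right)} - \frac{23}{-11}\right) + \left(7 - -6\right)\right)^{2} = \left(\left(\frac{3}{\left(9 - 6\right) \left(-10 - 19\right)} - \frac{23}{-11}\right) + \left(7 - -6\right)\right)^{2} = \left(\left(\frac{3}{3 \left(-29\right)} - - \frac{23}{11}\right) + \left(7 + 6\right)\right)^{2} = \left(\left(\frac{3}{-87} + \frac{23}{11}\right) + 13\right)^{2} = \left(\left(3 \left(- \frac{1}{87}\right) + \frac{23}{11}\right) + 13\right)^{2} = \left(\left(- \frac{1}{29} + \frac{23}{11}\right) + 13\right)^{2} = \left(\frac{656}{319} + 13\right)^{2} = \left(\frac{4803}{319}\right)^{2} = \frac{23068809}{101761}$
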